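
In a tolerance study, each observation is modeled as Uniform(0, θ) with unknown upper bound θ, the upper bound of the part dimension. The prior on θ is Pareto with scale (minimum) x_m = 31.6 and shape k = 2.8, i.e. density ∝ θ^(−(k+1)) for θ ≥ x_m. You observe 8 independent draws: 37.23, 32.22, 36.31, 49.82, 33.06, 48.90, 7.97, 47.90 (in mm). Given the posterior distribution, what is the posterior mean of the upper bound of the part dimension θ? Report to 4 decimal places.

54.9037

A Pareto(scale x_m, shape k) prior on the upper bound θ of Uniform(0, θ) is conjugate: posterior is Pareto(max(x_m, max xᵢ), k + n).
Sample maximum = 49.82; prior scale x_m = 31.6 → posterior scale = max = 49.82.
Posterior shape = 2.8 + 8 = 10.8.
E[θ|data] = k·x_m/(k−1) = 10.8·49.82/9.8 = 54.9037.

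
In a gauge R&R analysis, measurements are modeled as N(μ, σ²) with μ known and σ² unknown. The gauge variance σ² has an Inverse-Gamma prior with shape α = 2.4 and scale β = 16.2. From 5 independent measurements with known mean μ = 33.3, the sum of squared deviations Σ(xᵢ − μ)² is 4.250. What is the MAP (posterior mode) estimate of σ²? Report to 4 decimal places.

With known mean μ and an Inverse-Gamma(α, β) prior on σ², the Normal likelihood is conjugate: posterior is Inv-Gamma(α + n/2, β + Σ(xᵢ−μ)²/2).
Posterior: Inv-Gamma(2.4 + 5/2, 16.2 + 4.250/2) = Inv-Gamma(4.90, 18.3250).
Mode = β/(α+1) = 18.3250/5.90 = 3.1059.

3.1059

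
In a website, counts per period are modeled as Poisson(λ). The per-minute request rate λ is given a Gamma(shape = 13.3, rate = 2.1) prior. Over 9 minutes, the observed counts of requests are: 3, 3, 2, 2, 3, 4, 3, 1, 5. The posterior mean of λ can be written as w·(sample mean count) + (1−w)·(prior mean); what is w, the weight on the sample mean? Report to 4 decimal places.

0.8108

With a Gamma(shape α, rate β) prior, the Poisson likelihood is conjugate: the posterior is Gamma(α + ΣXᵢ, β + n).
Posterior mean = (α₀+S)/(β₀+n) = [n/(β₀+n)]·(S/n) + [β₀/(β₀+n)]·(α₀/β₀), so only n and β₀ enter the weight.
Weight on data w = n/(β₀+n) = 9/(2.1+9) = 9/11.1 = 0.8108.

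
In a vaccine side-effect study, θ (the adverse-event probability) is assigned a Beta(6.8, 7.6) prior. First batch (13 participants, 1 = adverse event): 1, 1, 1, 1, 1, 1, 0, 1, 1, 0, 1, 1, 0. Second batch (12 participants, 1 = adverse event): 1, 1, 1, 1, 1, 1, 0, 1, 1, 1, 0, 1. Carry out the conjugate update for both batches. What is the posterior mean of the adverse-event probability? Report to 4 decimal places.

The Beta prior is conjugate to a Binomial/Bernoulli likelihood; the update adds successes to α and failures to β.
After batch 1: Beta(6.8+10, 7.6+3) = Beta(16.8, 10.6).
After batch 2: Beta(16.8+10, 10.6+2) = Beta(26.8, 12.6).
Posterior mean = α/(α+β) = 26.8/39.4 = 0.6802.

0.6802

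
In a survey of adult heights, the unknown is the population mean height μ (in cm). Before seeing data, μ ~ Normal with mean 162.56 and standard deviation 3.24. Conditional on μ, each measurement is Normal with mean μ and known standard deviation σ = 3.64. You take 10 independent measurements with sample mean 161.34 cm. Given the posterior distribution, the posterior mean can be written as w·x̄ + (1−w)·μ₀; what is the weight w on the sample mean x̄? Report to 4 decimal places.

0.8879

For Normal data with known variance σ², a Normal(μ₀, σ₀²) prior on μ is conjugate. Posterior precision = 1/σ₀² + n/σ²; posterior mean is the precision-weighted average of μ₀ and x̄.
σ₀² = 3.24² = 10.4976, σ² = 3.64² = 13.2496. Prior precision 1/σ₀² = 1/10.4976; data precision n/σ² = 10/13.2496.
w = (n/σ²)/(1/σ₀² + n/σ²) = n·σ₀²/(σ² + n·σ₀²) = 10·10.4976/(13.2496 + 10·10.4976) = 104.976/118.2256 = 0.8879.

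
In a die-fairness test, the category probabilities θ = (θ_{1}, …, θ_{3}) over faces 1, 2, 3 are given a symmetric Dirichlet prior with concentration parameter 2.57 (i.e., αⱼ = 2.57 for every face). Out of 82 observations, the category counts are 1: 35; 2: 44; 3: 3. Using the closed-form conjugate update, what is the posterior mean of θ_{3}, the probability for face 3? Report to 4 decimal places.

0.0621

The Dirichlet prior is conjugate to the Multinomial likelihood: each posterior αⱼ = prior αⱼ + observed count nⱼ.
Posterior concentration: (37.57, 46.57, 5.57), total = 89.71.
E[θ_{3}|data] = α_{3}/Σα = 5.57/89.71 = 0.0621.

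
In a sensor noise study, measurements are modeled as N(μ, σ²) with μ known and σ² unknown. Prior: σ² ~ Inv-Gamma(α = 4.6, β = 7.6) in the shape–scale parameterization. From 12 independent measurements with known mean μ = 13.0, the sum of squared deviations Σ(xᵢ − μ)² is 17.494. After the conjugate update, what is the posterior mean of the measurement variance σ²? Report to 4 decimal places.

With known mean μ and an Inverse-Gamma(α, β) prior on σ², the Normal likelihood is conjugate: posterior is Inv-Gamma(α + n/2, β + Σ(xᵢ−μ)²/2).
Posterior: Inv-Gamma(4.6 + 12/2, 7.6 + 17.494/2) = Inv-Gamma(10.60, 16.3470).
E[σ²|data] = β/(α−1) = 16.3470/9.60 = 1.7028.

1.7028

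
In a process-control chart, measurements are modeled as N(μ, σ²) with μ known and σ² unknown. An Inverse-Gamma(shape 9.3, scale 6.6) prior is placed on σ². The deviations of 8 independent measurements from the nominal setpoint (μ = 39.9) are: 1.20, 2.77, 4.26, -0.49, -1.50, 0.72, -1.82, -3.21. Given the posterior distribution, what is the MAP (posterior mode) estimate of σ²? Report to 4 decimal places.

With known mean μ and an Inverse-Gamma(α, β) prior on σ², the Normal likelihood is conjugate: posterior is Inv-Gamma(α + n/2, β + Σ(xᵢ−μ)²/2).
Σ(xᵢ−μ)² = (1.20)² + (2.77)² + (4.26)² + (-0.49)² + (-1.50)² + (0.72)² + (-1.82)² + (-3.21)² = 43.8855.
Posterior: Inv-Gamma(9.3 + 8/2, 6.6 + 43.8855/2) = Inv-Gamma(13.30, 28.54275).
Mode = β/(α+1) = 28.54275/14.30 = 1.9960.

1.9960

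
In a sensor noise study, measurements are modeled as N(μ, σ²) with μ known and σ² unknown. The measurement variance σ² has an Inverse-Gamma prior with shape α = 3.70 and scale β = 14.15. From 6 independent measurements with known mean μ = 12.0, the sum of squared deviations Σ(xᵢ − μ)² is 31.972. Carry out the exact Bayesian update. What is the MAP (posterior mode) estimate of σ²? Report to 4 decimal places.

3.9138

With known mean μ and an Inverse-Gamma(α, β) prior on σ², the Normal likelihood is conjugate: posterior is Inv-Gamma(α + n/2, β + Σ(xᵢ−μ)²/2).
Posterior: Inv-Gamma(3.70 + 6/2, 14.15 + 31.972/2) = Inv-Gamma(6.70, 30.1360).
Mode = β/(α+1) = 30.1360/7.70 = 3.9138.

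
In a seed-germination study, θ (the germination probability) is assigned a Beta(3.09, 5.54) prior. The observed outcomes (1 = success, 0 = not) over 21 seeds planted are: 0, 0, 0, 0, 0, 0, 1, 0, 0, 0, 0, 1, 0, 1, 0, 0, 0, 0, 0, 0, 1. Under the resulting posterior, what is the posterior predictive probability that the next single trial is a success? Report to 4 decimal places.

The Beta prior is conjugate to a Binomial/Bernoulli likelihood; the update adds successes to α and failures to β.
Posterior: Beta(α+k, β+n−k) = Beta(3.09+4, 5.54+17) = Beta(7.09, 22.54).
For a single future Bernoulli trial, P(success | data) = α/(α+β) = 0.2393.

0.2393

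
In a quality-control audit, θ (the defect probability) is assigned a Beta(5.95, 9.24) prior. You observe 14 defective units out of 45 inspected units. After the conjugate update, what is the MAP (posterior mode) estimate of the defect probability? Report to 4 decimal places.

The Beta prior is conjugate to a Binomial/Bernoulli likelihood; the update adds successes to α and failures to β.
Posterior: Beta(α+k, β+n−k) = Beta(5.95+14, 9.24+31) = Beta(19.95, 40.24).
Mode of Beta(a,b) for a,b>1 is (a−1)/(a+b−2) = 18.95/58.19 = 0.3257.

0.3257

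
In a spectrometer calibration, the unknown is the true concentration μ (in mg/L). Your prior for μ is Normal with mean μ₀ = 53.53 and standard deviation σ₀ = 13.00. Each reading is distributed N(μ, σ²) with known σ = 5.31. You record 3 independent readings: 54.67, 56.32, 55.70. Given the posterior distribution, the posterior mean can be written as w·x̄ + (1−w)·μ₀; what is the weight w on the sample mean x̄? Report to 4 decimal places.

For Normal data with known variance σ², a Normal(μ₀, σ₀²) prior on μ is conjugate. Posterior precision = 1/σ₀² + n/σ²; posterior mean is the precision-weighted average of μ₀ and x̄.
σ₀² = 13.00² = 169, σ² = 5.31² = 28.1961. Prior precision 1/σ₀² = 1/169; data precision n/σ² = 3/28.1961.
w = (n/σ²)/(1/σ₀² + n/σ²) = n·σ₀²/(σ² + n·σ₀²) = 3·169/(28.1961 + 3·169) = 507/535.1961 = 0.9473.

0.9473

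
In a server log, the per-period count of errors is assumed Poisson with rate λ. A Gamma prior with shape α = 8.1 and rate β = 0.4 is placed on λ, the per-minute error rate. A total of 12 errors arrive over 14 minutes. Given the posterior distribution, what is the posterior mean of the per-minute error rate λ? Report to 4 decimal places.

With a Gamma(shape α, rate β) prior, the Poisson likelihood is conjugate: the posterior is Gamma(α + ΣXᵢ, β + n).
Posterior: Gamma(α+S, β+n) = Gamma(8.1+12, 0.4+14) = Gamma(20.1, 14.4).
Posterior mean = α/β = 20.1/14.4 = 1.3958.

1.3958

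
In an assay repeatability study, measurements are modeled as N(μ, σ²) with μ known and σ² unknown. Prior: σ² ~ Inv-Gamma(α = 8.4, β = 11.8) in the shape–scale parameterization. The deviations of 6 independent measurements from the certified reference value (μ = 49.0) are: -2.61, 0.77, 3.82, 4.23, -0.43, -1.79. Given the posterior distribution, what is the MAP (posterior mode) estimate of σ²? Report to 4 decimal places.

With known mean μ and an Inverse-Gamma(α, β) prior on σ², the Normal likelihood is conjugate: posterior is Inv-Gamma(α + n/2, β + Σ(xᵢ−μ)²/2).
Σ(xᵢ−μ)² = (-2.61)² + (0.77)² + (3.82)² + (4.23)² + (-0.43)² + (-1.79)² = 43.2793.
Posterior: Inv-Gamma(8.4 + 6/2, 11.8 + 43.2793/2) = Inv-Gamma(11.40, 33.43965).
Mode = β/(α+1) = 33.43965/12.40 = 2.6967.

2.6967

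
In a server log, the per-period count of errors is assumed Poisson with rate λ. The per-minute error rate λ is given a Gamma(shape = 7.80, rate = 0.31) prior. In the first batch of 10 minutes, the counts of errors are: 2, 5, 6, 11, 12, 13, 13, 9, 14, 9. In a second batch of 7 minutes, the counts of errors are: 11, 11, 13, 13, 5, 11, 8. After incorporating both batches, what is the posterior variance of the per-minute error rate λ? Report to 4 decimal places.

With a Gamma(shape α, rate β) prior, the Poisson likelihood is conjugate: the posterior is Gamma(α + ΣXᵢ, β + n).
Batch 1: sum of counts S = 94 over n = 10 minutes.
After batch 1: Gamma(α+S, β+n) = Gamma(7.80+94, 0.31+10) = Gamma(101.80, 10.31).
Batch 2: sum of counts S = 72 over n = 7 minutes.
After batch 2: Gamma(α+S, β+n) = Gamma(101.80+72, 10.31+7) = Gamma(173.80, 17.31).
Var = α/β² = 173.80/17.31² = 0.5800.

0.5800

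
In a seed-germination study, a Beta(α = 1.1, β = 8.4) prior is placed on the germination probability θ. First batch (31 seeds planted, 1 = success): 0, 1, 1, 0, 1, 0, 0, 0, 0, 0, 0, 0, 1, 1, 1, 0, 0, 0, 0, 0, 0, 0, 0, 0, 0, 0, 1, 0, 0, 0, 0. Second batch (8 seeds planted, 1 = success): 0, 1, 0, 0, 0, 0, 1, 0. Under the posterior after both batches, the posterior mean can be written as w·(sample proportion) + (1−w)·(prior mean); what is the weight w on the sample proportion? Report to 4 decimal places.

0.8041

The Beta prior is conjugate to a Binomial/Bernoulli likelihood; the update adds successes to α and failures to β.
Total number of seeds planted: n = 31 + 8 = 39.
Posterior mean = (α₀+k)/(α₀+β₀+n) = [n/(α₀+β₀+n)]·(k/n) + [(α₀+β₀)/(α₀+β₀+n)]·α₀/(α₀+β₀), so only n and the prior enter the weight.
The weight on the data is w = n/(α₀+β₀+n) = 39/(1.1+8.4+39) = 39/48.5 = 0.8041.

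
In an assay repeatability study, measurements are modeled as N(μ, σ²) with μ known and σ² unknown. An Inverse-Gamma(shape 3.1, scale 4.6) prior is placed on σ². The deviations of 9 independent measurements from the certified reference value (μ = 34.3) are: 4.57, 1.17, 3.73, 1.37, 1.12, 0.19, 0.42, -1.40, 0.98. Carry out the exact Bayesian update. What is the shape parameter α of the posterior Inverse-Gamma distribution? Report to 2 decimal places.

7.60

With known mean μ and an Inverse-Gamma(α, β) prior on σ², the Normal likelihood is conjugate: posterior is Inv-Gamma(α + n/2, β + Σ(xᵢ−μ)²/2).
Σ(xᵢ−μ)² = (4.57)² + (1.17)² + (3.73)² + (1.37)² + (1.12)² + (0.19)² + (0.42)² + (-1.40)² + (0.98)² = 42.4309.
Posterior: Inv-Gamma(3.1 + 9/2, 4.6 + 42.4309/2) = Inv-Gamma(7.60, 25.81545).
Posterior α = 7.60.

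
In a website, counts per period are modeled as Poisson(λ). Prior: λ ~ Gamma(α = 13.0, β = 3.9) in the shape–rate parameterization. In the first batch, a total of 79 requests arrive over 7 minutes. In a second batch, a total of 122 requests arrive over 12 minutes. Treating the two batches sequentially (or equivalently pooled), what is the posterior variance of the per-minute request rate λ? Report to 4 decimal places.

With a Gamma(shape α, rate β) prior, the Poisson likelihood is conjugate: the posterior is Gamma(α + ΣXᵢ, β + n).
After batch 1: Gamma(α+S, β+n) = Gamma(13.0+79, 3.9+7) = Gamma(92.0, 10.9).
After batch 2: Gamma(α+S, β+n) = Gamma(92.0+122, 10.9+12) = Gamma(214.0, 22.9).
Var = α/β² = 214.0/22.9² = 0.4081.

0.4081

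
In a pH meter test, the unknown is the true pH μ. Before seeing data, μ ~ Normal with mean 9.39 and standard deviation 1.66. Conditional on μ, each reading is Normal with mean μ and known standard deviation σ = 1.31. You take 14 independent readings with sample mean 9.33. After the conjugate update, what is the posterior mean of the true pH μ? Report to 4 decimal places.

For Normal data with known variance σ², a Normal(μ₀, σ₀²) prior on μ is conjugate. Posterior precision = 1/σ₀² + n/σ²; posterior mean is the precision-weighted average of μ₀ and x̄.
n·x̄ = 14·9.33 = 130.62.
σ₀² = 1.66² = 2.7556, σ² = 1.31² = 1.7161; σ² + n·σ₀² = 1.7161 + 14·2.7556 = 40.2945.
Posterior mean = (μ₀/σ₀² + n·x̄/σ²)/(1/σ₀² + n/σ²) = (σ²·μ₀ + σ₀²·n·x̄)/(σ² + n·σ₀²) = (1.7161·9.39 + 2.7556·130.62)/40.2945 = 376.050651/40.2945 = 9.3326.

9.3326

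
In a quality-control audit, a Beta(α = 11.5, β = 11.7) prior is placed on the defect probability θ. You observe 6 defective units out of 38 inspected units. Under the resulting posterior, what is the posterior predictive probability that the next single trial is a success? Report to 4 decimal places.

0.2859

The Beta prior is conjugate to a Binomial/Bernoulli likelihood; the update adds successes to α and failures to β.
Posterior: Beta(α+k, β+n−k) = Beta(11.5+6, 11.7+32) = Beta(17.5, 43.7).
For a single future Bernoulli trial, P(success | data) = α/(α+β) = 0.2859.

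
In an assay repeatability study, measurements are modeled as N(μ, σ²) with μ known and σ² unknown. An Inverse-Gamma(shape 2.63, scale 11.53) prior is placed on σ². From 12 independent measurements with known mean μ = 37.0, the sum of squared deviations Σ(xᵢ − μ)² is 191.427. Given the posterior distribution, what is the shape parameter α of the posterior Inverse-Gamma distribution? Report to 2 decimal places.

8.63

With known mean μ and an Inverse-Gamma(α, β) prior on σ², the Normal likelihood is conjugate: posterior is Inv-Gamma(α + n/2, β + Σ(xᵢ−μ)²/2).
Posterior: Inv-Gamma(2.63 + 12/2, 11.53 + 191.427/2) = Inv-Gamma(8.63, 107.2435).
Posterior α = 8.63.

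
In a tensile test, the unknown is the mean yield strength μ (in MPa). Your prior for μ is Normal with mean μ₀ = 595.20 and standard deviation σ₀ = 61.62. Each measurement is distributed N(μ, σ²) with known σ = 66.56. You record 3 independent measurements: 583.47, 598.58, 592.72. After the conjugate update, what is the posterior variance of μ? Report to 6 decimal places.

For Normal data with known variance σ², a Normal(μ₀, σ₀²) prior on μ is conjugate. Posterior precision = 1/σ₀² + n/σ²; posterior mean is the precision-weighted average of μ₀ and x̄.
σ₀² = 61.62² = 3797.0244, σ² = 66.56² = 4430.2336; σ² + n·σ₀² = 4430.2336 + 3·3797.0244 = 15821.3068.
Posterior precision = 1/σ₀² + n/σ² = 1/3797.0244 + 3/4430.2336 = (σ² + n·σ₀²)/(σ₀²σ²) = 15821.3068/(3797.0244·4430.2336); posterior variance σₙ² = σ₀²σ²/(σ² + n·σ₀²) = 3797.0244·4430.2336/15821.3068 = 1063.231078.

1063.231078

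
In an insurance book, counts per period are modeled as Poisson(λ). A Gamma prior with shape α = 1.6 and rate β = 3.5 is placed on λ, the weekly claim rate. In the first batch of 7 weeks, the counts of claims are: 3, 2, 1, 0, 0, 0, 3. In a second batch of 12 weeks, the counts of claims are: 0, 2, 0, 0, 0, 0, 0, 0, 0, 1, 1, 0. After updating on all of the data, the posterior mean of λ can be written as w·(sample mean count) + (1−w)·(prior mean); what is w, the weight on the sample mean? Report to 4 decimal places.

With a Gamma(shape α, rate β) prior, the Poisson likelihood is conjugate: the posterior is Gamma(α + ΣXᵢ, β + n).
Total number of weeks: n = 7 + 12 = 19.
Posterior mean = (α₀+S)/(β₀+n) = [n/(β₀+n)]·(S/n) + [β₀/(β₀+n)]·(α₀/β₀), so only n and β₀ enter the weight.
Weight on data w = n/(β₀+n) = 19/(3.5+19) = 19/22.5 = 0.8444.

0.8444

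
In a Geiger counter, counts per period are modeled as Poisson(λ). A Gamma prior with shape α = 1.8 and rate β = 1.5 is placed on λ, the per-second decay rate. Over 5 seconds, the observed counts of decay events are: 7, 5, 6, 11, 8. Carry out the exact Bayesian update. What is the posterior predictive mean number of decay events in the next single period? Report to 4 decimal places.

With a Gamma(shape α, rate β) prior, the Poisson likelihood is conjugate: the posterior is Gamma(α + ΣXᵢ, β + n).
Sum of counts S = 37 over n = 5 seconds.
Posterior: Gamma(α+S, β+n) = Gamma(1.8+37, 1.5+5) = Gamma(38.8, 6.5).
The predictive distribution for one future period is NegBinom with mean α/β = 5.9692.

5.9692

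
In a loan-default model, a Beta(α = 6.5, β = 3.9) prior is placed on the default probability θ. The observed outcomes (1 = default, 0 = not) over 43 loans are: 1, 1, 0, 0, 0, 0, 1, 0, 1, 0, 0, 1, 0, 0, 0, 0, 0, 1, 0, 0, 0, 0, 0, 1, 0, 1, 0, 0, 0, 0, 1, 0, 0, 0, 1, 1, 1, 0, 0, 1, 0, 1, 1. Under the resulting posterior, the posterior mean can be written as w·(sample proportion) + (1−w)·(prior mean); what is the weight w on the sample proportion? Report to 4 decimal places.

0.8052

The Beta prior is conjugate to a Binomial/Bernoulli likelihood; the update adds successes to α and failures to β.
Posterior mean = (α₀+k)/(α₀+β₀+n) = [n/(α₀+β₀+n)]·(k/n) + [(α₀+β₀)/(α₀+β₀+n)]·α₀/(α₀+β₀), so only n and the prior enter the weight.
The weight on the data is w = n/(α₀+β₀+n) = 43/(6.5+3.9+43) = 43/53.4 = 0.8052.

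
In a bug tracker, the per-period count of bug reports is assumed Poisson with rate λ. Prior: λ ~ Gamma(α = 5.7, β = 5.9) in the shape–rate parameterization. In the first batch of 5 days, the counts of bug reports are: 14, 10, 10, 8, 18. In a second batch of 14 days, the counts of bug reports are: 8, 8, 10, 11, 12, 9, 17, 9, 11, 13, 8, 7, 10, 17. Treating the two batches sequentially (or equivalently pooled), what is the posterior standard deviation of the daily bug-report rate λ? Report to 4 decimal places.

0.5898

With a Gamma(shape α, rate β) prior, the Poisson likelihood is conjugate: the posterior is Gamma(α + ΣXᵢ, β + n).
Batch 1: sum of counts S = 60 over n = 5 days.
After batch 1: Gamma(α+S, β+n) = Gamma(5.7+60, 5.9+5) = Gamma(65.7, 10.9).
Batch 2: sum of counts S = 150 over n = 14 days.
After batch 2: Gamma(α+S, β+n) = Gamma(65.7+150, 10.9+14) = Gamma(215.7, 24.9).
SD = √α/β = √215.7/24.9 = 0.5898.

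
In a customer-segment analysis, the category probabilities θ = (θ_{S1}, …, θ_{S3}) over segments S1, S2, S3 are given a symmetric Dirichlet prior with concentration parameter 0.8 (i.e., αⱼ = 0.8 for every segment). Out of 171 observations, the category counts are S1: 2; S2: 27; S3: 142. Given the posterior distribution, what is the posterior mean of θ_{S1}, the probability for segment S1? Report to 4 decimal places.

The Dirichlet prior is conjugate to the Multinomial likelihood: each posterior αⱼ = prior αⱼ + observed count nⱼ.
Posterior concentration: (2.8, 27.8, 142.8), total = 173.4.
E[θ_{S1}|data] = α_{S1}/Σα = 2.8/173.4 = 0.0161.

0.0161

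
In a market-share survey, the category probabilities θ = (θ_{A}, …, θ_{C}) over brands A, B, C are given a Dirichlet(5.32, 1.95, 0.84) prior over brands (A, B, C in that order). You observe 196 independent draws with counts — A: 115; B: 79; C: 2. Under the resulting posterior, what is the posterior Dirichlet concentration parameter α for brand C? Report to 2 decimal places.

2.84

The Dirichlet prior is conjugate to the Multinomial likelihood: each posterior αⱼ = prior αⱼ + observed count nⱼ.
Posterior concentration: (120.32, 80.95, 2.84), total = 204.11.
α_{C} = 0.84 + 2 = 2.84.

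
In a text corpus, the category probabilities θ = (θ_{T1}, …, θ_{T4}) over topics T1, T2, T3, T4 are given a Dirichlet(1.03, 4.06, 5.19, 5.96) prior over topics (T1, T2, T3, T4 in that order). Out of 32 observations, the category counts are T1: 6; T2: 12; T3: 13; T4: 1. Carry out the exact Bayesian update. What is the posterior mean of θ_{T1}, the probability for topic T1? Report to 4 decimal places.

0.1457

The Dirichlet prior is conjugate to the Multinomial likelihood: each posterior αⱼ = prior αⱼ + observed count nⱼ.
Posterior concentration: (7.03, 16.06, 18.19, 6.96), total = 48.24.
E[θ_{T1}|data] = α_{T1}/Σα = 7.03/48.24 = 0.1457.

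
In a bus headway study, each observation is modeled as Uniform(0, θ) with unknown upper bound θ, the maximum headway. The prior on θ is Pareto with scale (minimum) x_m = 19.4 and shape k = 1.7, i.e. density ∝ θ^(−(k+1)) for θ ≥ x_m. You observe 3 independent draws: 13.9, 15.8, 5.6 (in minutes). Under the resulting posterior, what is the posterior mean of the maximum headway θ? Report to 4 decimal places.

A Pareto(scale x_m, shape k) prior on the upper bound θ of Uniform(0, θ) is conjugate: posterior is Pareto(max(x_m, max xᵢ), k + n).
Sample maximum = 15.8; prior scale x_m = 19.4 → posterior scale = max = 19.4.
Posterior shape = 1.7 + 3 = 4.7.
E[θ|data] = k·x_m/(k−1) = 4.7·19.4/3.7 = 24.6432.

24.6432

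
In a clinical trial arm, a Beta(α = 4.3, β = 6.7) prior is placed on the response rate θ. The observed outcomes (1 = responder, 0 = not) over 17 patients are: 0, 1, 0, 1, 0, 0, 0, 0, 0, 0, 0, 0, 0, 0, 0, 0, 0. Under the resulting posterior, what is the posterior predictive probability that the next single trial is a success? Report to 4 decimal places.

The Beta prior is conjugate to a Binomial/Bernoulli likelihood; the update adds successes to α and failures to β.
Posterior: Beta(α+k, β+n−k) = Beta(4.3+2, 6.7+15) = Beta(6.3, 21.7).
For a single future Bernoulli trial, P(success | data) = α/(α+β) = 0.2250.

0.2250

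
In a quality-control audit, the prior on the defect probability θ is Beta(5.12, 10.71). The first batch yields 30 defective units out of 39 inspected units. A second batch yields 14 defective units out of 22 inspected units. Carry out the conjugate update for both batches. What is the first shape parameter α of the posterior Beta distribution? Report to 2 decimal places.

The Beta prior is conjugate to a Binomial/Bernoulli likelihood; the update adds successes to α and failures to β.
After batch 1: Beta(5.12+30, 10.71+9) = Beta(35.12, 19.71).
After batch 2: Beta(35.12+14, 19.71+8) = Beta(49.12, 27.71).
Posterior α = 49.12.

49.12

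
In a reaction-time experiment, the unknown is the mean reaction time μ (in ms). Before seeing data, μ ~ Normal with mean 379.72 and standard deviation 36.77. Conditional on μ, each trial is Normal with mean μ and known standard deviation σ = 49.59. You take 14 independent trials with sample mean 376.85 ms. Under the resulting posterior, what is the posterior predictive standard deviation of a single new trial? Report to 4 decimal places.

For Normal data with known variance σ², a Normal(μ₀, σ₀²) prior on μ is conjugate. Posterior precision = 1/σ₀² + n/σ²; posterior mean is the precision-weighted average of μ₀ and x̄.
σ₀² = 36.77² = 1352.0329, σ² = 49.59² = 2459.1681; σ² + n·σ₀² = 2459.1681 + 14·1352.0329 = 21387.6287.
Posterior precision = 1/σ₀² + n/σ² = 1/1352.0329 + 14/2459.1681 = (σ² + n·σ₀²)/(σ₀²σ²) = 21387.6287/(1352.0329·2459.1681); posterior variance σₙ² = σ₀²σ²/(σ² + n·σ₀²) = 1352.0329·2459.1681/21387.6287 = 155.457916.
Predictive variance for one new observation = σₙ² + σ² = 1352.0329·2459.1681/21387.6287 + 2459.1681 = σ²·(σ₀² + 21387.6287)/21387.6287 = 2459.1681·22739.6616/21387.6287 = 2614.626016; SD = √(2459.1681·22739.6616/21387.6287) = 51.1334.

51.1334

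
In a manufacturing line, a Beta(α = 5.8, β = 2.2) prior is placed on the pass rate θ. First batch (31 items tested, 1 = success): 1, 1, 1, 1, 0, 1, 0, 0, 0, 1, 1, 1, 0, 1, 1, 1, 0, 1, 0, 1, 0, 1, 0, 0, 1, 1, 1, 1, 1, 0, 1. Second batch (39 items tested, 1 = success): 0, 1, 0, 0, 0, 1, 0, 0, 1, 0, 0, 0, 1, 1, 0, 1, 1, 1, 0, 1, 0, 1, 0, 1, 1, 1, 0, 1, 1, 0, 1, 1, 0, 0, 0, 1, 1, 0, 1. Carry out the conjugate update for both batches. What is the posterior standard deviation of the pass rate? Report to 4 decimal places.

The Beta prior is conjugate to a Binomial/Bernoulli likelihood; the update adds successes to α and failures to β.
After batch 1: Beta(5.8+20, 2.2+11) = Beta(25.8, 13.2).
After batch 2: Beta(25.8+20, 13.2+19) = Beta(45.8, 32.2).
Var = αβ/((α+β)²(α+β+1)) = 45.8·32.2/(78.0²·79.0) = 0.00306835; SD = √0.00306835 = 0.0554.

0.0554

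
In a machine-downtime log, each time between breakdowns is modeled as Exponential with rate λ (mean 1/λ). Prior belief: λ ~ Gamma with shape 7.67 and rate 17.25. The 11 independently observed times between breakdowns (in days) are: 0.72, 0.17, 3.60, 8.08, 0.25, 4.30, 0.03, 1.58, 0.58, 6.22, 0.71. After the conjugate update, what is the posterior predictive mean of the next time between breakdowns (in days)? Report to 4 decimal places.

With a Gamma(shape α, rate β) prior on the exponential rate λ, the posterior after n observations with total T = Σxᵢ is Gamma(α+n, β+T).
Sum of observations T = 26.24 days; n = 11.
Posterior: Gamma(7.67+11, 17.25+26.24) = Gamma(18.67, 43.49).
The predictive distribution for the next observation is Lomax; its mean is β/(α−1) = 43.49/17.67 = 2.4612.

2.4612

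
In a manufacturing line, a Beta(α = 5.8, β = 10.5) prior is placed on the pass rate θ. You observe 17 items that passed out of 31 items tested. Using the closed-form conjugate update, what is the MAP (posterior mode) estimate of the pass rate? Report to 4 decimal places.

0.4812

The Beta prior is conjugate to a Binomial/Bernoulli likelihood; the update adds successes to α and failures to β.
Posterior: Beta(α+k, β+n−k) = Beta(5.8+17, 10.5+14) = Beta(22.8, 24.5).
Mode of Beta(a,b) for a,b>1 is (a−1)/(a+b−2) = 21.8/45.3 = 0.4812.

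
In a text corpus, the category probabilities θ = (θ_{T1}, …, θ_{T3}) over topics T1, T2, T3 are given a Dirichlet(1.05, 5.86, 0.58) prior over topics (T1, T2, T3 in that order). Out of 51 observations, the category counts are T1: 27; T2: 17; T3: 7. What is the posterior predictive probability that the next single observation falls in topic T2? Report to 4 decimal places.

The Dirichlet prior is conjugate to the Multinomial likelihood: each posterior αⱼ = prior αⱼ + observed count nⱼ.
Posterior concentration: (28.05, 22.86, 7.58), total = 58.49.
P(next = T2 | data) = α_{T2}/Σα = 0.3908.

0.3908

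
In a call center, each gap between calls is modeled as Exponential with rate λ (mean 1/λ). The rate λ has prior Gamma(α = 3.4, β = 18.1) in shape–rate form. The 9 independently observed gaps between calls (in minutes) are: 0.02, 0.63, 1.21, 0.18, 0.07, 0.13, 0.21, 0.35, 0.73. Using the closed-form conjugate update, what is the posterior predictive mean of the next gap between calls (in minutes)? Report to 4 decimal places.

With a Gamma(shape α, rate β) prior on the exponential rate λ, the posterior after n observations with total T = Σxᵢ is Gamma(α+n, β+T).
Sum of observations T = 3.53 minutes; n = 9.
Posterior: Gamma(3.4+9, 18.1+3.53) = Gamma(12.4, 21.63).
The predictive distribution for the next observation is Lomax; its mean is β/(α−1) = 21.63/11.4 = 1.8974.

1.8974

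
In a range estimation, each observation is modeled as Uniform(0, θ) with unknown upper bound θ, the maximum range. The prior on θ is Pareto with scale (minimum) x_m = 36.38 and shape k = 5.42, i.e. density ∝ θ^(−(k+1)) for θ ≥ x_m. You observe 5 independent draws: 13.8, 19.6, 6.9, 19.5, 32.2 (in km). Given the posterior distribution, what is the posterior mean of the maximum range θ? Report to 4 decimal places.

40.2420

A Pareto(scale x_m, shape k) prior on the upper bound θ of Uniform(0, θ) is conjugate: posterior is Pareto(max(x_m, max xᵢ), k + n).
Sample maximum = 32.2; prior scale x_m = 36.38 → posterior scale = max = 36.38.
Posterior shape = 5.42 + 5 = 10.42.
E[θ|data] = k·x_m/(k−1) = 10.42·36.38/9.42 = 40.2420.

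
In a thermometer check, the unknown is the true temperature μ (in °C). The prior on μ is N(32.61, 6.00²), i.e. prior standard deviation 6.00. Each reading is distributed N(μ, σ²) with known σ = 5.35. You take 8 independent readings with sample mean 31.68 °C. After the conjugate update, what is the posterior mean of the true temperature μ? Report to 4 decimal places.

31.7641

For Normal data with known variance σ², a Normal(μ₀, σ₀²) prior on μ is conjugate. Posterior precision = 1/σ₀² + n/σ²; posterior mean is the precision-weighted average of μ₀ and x̄.
n·x̄ = 8·31.68 = 253.44.
σ₀² = 6.00² = 36, σ² = 5.35² = 28.6225; σ² + n·σ₀² = 28.6225 + 8·36 = 316.6225.
Posterior mean = (μ₀/σ₀² + n·x̄/σ²)/(1/σ₀² + n/σ²) = (σ²·μ₀ + σ₀²·n·x̄)/(σ² + n·σ₀²) = (28.6225·32.61 + 36·253.44)/316.6225 = 10057.219725/316.6225 = 31.7641.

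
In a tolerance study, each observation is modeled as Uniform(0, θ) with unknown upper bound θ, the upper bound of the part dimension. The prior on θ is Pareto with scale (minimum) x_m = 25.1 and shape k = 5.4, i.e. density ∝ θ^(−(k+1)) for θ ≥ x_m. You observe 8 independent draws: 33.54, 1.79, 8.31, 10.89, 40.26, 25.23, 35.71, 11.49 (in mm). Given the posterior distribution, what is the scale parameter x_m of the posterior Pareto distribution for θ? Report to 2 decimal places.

A Pareto(scale x_m, shape k) prior on the upper bound θ of Uniform(0, θ) is conjugate: posterior is Pareto(max(x_m, max xᵢ), k + n).
Sample maximum = 40.26; prior scale x_m = 25.1 → posterior scale = max = 40.26.
Posterior shape = 5.4 + 8 = 13.4.
Posterior scale x_m = 40.26.

40.26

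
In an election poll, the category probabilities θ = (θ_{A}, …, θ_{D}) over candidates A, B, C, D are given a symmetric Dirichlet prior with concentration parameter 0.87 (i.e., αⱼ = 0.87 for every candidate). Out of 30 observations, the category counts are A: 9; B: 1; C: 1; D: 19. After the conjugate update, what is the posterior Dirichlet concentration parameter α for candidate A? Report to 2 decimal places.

9.87

The Dirichlet prior is conjugate to the Multinomial likelihood: each posterior αⱼ = prior αⱼ + observed count nⱼ.
Posterior concentration: (9.87, 1.87, 1.87, 19.87), total = 33.48.
α_{A} = 0.87 + 9 = 9.87.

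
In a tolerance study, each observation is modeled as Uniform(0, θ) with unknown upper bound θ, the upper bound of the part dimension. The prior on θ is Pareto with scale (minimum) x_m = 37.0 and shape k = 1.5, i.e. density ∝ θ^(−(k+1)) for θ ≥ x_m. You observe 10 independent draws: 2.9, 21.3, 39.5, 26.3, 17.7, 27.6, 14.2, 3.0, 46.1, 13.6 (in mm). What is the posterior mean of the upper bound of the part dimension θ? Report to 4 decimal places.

50.4905

A Pareto(scale x_m, shape k) prior on the upper bound θ of Uniform(0, θ) is conjugate: posterior is Pareto(max(x_m, max xᵢ), k + n).
Sample maximum = 46.1; prior scale x_m = 37.0 → posterior scale = max = 46.1.
Posterior shape = 1.5 + 10 = 11.5.
E[θ|data] = k·x_m/(k−1) = 11.5·46.1/10.5 = 50.4905.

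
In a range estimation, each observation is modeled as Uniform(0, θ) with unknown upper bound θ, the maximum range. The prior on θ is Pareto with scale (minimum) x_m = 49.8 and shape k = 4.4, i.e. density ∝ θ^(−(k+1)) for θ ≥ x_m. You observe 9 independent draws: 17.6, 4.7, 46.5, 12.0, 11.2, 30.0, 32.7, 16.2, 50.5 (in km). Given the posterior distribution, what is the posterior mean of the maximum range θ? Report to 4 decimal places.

54.5726

A Pareto(scale x_m, shape k) prior on the upper bound θ of Uniform(0, θ) is conjugate: posterior is Pareto(max(x_m, max xᵢ), k + n).
Sample maximum = 50.5; prior scale x_m = 49.8 → posterior scale = max = 50.5.
Posterior shape = 4.4 + 9 = 13.4.
E[θ|data] = k·x_m/(k−1) = 13.4·50.5/12.4 = 54.5726.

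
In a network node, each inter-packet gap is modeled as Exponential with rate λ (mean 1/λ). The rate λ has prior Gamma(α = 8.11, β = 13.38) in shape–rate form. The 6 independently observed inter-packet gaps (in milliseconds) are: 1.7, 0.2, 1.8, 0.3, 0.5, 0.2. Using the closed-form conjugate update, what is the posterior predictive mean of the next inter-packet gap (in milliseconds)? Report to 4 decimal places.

With a Gamma(shape α, rate β) prior on the exponential rate λ, the posterior after n observations with total T = Σxᵢ is Gamma(α+n, β+T).
Sum of observations T = 4.7 milliseconds; n = 6.
Posterior: Gamma(8.11+6, 13.38+4.7) = Gamma(14.11, 18.08).
The predictive distribution for the next observation is Lomax; its mean is β/(α−1) = 18.08/13.11 = 1.3791.

1.3791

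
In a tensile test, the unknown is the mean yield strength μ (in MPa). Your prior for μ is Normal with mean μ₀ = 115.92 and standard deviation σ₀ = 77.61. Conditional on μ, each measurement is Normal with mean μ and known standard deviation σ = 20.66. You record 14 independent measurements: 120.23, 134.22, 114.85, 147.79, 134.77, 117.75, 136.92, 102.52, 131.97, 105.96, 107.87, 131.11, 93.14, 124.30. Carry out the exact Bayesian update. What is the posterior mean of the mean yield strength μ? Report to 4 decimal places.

For Normal data with known variance σ², a Normal(μ₀, σ₀²) prior on μ is conjugate. Posterior precision = 1/σ₀² + n/σ²; posterior mean is the precision-weighted average of μ₀ and x̄.
Σxᵢ = 120.23 + 134.22 + 114.85 + 147.79 + 134.77 + 117.75 + 136.92 + 102.52 + 131.97 + 105.96 + 107.87 + 131.11 + 93.14 + 124.30 = 1703.4, so n·x̄ = 1703.4.
σ₀² = 77.61² = 6023.3121, σ² = 20.66² = 426.8356; σ² + n·σ₀² = 426.8356 + 14·6023.3121 = 84753.205.
Posterior mean = (μ₀/σ₀² + n·x̄/σ²)/(1/σ₀² + n/σ²) = (σ²·μ₀ + σ₀²·n·x̄)/(σ² + n·σ₀²) = (426.8356·115.92 + 6023.3121·1703.4)/84753.205 = 10309588.613892/84753.205 = 121.6425.

121.6425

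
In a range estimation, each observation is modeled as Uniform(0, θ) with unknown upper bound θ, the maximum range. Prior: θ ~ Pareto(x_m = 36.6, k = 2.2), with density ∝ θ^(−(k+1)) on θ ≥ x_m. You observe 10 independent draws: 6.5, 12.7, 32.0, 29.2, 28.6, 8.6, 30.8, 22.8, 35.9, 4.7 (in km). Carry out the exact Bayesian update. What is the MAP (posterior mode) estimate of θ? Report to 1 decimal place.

A Pareto(scale x_m, shape k) prior on the upper bound θ of Uniform(0, θ) is conjugate: posterior is Pareto(max(x_m, max xᵢ), k + n).
Sample maximum = 35.9; prior scale x_m = 36.6 → posterior scale = max = 36.6.
Posterior shape = 2.2 + 10 = 12.2.
The Pareto density is decreasing on [x_m, ∞), so the mode is x_m = 36.6.

36.6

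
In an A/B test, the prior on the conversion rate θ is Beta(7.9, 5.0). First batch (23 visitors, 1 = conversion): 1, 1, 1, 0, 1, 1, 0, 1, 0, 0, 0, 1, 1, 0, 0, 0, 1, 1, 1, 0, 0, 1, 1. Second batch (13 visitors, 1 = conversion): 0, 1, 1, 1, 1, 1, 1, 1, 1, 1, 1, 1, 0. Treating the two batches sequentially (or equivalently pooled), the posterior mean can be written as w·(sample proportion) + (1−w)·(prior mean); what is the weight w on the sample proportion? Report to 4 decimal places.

The Beta prior is conjugate to a Binomial/Bernoulli likelihood; the update adds successes to α and failures to β.
Total number of visitors: n = 23 + 13 = 36.
Posterior mean = (α₀+k)/(α₀+β₀+n) = [n/(α₀+β₀+n)]·(k/n) + [(α₀+β₀)/(α₀+β₀+n)]·α₀/(α₀+β₀), so only n and the prior enter the weight.
The weight on the data is w = n/(α₀+β₀+n) = 36/(7.9+5.0+36) = 36/48.9 = 0.7362.

0.7362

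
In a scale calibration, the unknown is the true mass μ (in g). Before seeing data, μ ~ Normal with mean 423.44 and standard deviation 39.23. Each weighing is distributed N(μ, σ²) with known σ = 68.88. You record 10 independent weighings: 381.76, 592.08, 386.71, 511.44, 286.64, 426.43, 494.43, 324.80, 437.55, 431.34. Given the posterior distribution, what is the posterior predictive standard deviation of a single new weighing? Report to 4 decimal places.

For Normal data with known variance σ², a Normal(μ₀, σ₀²) prior on μ is conjugate. Posterior precision = 1/σ₀² + n/σ²; posterior mean is the precision-weighted average of μ₀ and x̄.
σ₀² = 39.23² = 1538.9929, σ² = 68.88² = 4744.4544; σ² + n·σ₀² = 4744.4544 + 10·1538.9929 = 20134.3834.
Posterior precision = 1/σ₀² + n/σ² = 1/1538.9929 + 10/4744.4544 = (σ² + n·σ₀²)/(σ₀²σ²) = 20134.3834/(1538.9929·4744.4544); posterior variance σₙ² = σ₀²σ²/(σ² + n·σ₀²) = 1538.9929·4744.4544/20134.3834 = 362.647392.
Predictive variance for one new observation = σₙ² + σ² = 1538.9929·4744.4544/20134.3834 + 4744.4544 = σ²·(σ₀² + 20134.3834)/20134.3834 = 4744.4544·21673.3763/20134.3834 = 5107.101792; SD = √(4744.4544·21673.3763/20134.3834) = 71.4640.

71.4640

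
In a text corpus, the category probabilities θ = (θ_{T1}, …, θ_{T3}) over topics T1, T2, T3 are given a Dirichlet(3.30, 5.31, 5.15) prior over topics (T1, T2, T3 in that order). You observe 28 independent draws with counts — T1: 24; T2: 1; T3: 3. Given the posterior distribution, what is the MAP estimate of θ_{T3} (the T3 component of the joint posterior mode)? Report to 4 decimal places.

0.1845

The Dirichlet prior is conjugate to the Multinomial likelihood: each posterior αⱼ = prior αⱼ + observed count nⱼ.
Posterior concentration: (27.30, 6.31, 8.15), total = 41.76.
Joint mode component: (α_{T3}−1)/(Σα−K) = 7.15/38.76 = 0.1845.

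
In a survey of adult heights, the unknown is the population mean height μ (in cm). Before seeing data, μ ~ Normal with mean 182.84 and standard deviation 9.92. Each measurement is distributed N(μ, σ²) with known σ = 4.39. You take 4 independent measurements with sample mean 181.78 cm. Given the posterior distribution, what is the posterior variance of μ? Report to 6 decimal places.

For Normal data with known variance σ², a Normal(μ₀, σ₀²) prior on μ is conjugate. Posterior precision = 1/σ₀² + n/σ²; posterior mean is the precision-weighted average of μ₀ and x̄.
σ₀² = 9.92² = 98.4064, σ² = 4.39² = 19.2721; σ² + n·σ₀² = 19.2721 + 4·98.4064 = 412.8977.
Posterior precision = 1/σ₀² + n/σ² = 1/98.4064 + 4/19.2721 = (σ² + n·σ₀²)/(σ₀²σ²) = 412.8977/(98.4064·19.2721); posterior variance σₙ² = σ₀²σ²/(σ² + n·σ₀²) = 98.4064·19.2721/412.8977 = 4.593143.

4.593143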